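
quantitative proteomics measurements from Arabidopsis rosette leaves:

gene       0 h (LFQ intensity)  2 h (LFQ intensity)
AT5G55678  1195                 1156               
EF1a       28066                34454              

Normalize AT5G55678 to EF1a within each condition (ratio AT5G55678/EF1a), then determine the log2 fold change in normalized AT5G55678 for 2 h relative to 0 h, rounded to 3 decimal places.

-0.344

AT5G55678/EF1a (0 h) = 1195 / 28066 = 0.042578
AT5G55678/EF1a (2 h) = 1156 / 34454 = 0.033552
Fold change = 0.033552 / 0.042578 = 0.7880
log2(0.7880) = -0.3437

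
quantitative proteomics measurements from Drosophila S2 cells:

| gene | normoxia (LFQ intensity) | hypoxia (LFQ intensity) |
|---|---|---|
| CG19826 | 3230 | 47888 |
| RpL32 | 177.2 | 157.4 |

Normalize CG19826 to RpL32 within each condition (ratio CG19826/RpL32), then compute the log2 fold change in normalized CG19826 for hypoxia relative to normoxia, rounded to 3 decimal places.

4.061

CG19826/RpL32 (normoxia) = 3230 / 177.2 = 18.228
CG19826/RpL32 (hypoxia) = 47888 / 157.4 = 304.24
Fold change = 304.24 / 18.228 = 16.6910
log2(16.6910) = 4.0610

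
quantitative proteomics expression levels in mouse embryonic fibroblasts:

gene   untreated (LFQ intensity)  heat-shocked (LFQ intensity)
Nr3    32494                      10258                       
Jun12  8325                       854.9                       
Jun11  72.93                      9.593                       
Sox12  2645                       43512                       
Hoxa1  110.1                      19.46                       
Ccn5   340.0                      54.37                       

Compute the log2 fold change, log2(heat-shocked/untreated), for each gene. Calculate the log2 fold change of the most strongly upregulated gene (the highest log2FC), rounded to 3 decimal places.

4.040

log2(10258/32494) = -1.663  (Nr3)
log2(854.9/8325) = -3.284  (Jun12)
log2(9.593/72.93) = -2.926  (Jun11)
log2(43512/2645) = 4.040  (Sox12)
log2(19.46/110.1) = -2.500  (Hoxa1)
log2(54.37/340.0) = -2.645  (Ccn5)
Sox12 is most strongly upregulated.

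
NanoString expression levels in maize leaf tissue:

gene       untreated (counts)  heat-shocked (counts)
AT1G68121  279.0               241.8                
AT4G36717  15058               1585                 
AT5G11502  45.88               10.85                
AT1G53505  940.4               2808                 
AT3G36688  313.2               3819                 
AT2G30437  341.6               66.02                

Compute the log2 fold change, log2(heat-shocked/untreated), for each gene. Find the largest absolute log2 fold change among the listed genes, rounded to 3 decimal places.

3.608

log2(241.8/279.0) = -0.206  (AT1G68121)
log2(1585/15058) = -3.248  (AT4G36717)
log2(10.85/45.88) = -2.080  (AT5G11502)
log2(2808/940.4) = 1.578  (AT1G53505)
log2(3819/313.2) = 3.608  (AT3G36688)
log2(66.02/341.6) = -2.371  (AT2G30437)
The largest magnitude belongs to AT3G36688.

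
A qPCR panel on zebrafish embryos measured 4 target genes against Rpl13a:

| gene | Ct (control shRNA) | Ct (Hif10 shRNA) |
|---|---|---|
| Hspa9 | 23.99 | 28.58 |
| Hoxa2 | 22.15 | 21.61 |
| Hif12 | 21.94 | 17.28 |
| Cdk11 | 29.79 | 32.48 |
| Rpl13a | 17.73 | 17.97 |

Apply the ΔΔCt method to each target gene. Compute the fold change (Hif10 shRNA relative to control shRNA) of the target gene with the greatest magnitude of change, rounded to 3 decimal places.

29.857

Hspa9: ΔΔCt = (28.58−17.97) − (23.99−17.73) = 10.61 − 6.26 = 4.35; fold change = 2^-4.35 = 0.049
Hoxa2: ΔΔCt = (21.61−17.97) − (22.15−17.73) = 3.64 − 4.42 = -0.78; fold change = 2^0.78 = 1.717
Hif12: ΔΔCt = (17.28−17.97) − (21.94−17.73) = -0.69 − 4.21 = -4.90; fold change = 2^4.90 = 29.857
Cdk11: ΔΔCt = (32.48−17.97) − (29.79−17.73) = 14.51 − 12.06 = 2.45; fold change = 2^-2.45 = 0.183
Hif12 has the largest |ΔΔCt| = 4.90.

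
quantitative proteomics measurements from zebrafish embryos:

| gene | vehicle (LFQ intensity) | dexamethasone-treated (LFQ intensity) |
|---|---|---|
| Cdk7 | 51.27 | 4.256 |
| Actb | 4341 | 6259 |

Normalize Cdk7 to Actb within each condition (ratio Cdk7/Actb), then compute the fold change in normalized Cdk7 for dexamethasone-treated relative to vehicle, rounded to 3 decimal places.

0.058

Cdk7/Actb (vehicle) = 51.27 / 4341 = 0.011811
Cdk7/Actb (dexamethasone-treated) = 4.256 / 6259 = 0.00067998
Fold change = 0.00067998 / 0.011811 = 0.0576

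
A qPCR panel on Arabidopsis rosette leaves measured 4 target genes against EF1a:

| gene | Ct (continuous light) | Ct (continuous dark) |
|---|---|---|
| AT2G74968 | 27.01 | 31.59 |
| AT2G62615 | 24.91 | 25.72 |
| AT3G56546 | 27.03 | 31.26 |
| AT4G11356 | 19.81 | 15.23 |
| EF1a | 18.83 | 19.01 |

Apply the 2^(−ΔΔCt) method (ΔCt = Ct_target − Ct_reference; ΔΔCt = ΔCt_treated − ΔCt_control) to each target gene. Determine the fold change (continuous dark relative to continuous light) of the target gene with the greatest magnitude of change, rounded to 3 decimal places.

27.096

AT2G74968: ΔΔCt = (31.59−19.01) − (27.01−18.83) = 12.58 − 8.18 = 4.40; fold change = 2^-4.40 = 0.047
AT2G62615: ΔΔCt = (25.72−19.01) − (24.91−18.83) = 6.71 − 6.08 = 0.63; fold change = 2^-0.63 = 0.646
AT3G56546: ΔΔCt = (31.26−19.01) − (27.03−18.83) = 12.25 − 8.20 = 4.05; fold change = 2^-4.05 = 0.060
AT4G11356: ΔΔCt = (15.23−19.01) − (19.81−18.83) = -3.78 − 0.98 = -4.76; fold change = 2^4.76 = 27.096
AT4G11356 has the largest |ΔΔCt| = 4.76.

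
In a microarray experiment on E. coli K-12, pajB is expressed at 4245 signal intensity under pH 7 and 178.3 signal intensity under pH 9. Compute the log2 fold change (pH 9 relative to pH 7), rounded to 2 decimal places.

Fold change = 178.3 / 4245 = 0.0420
log2(0.0420) = -4.573

-4.57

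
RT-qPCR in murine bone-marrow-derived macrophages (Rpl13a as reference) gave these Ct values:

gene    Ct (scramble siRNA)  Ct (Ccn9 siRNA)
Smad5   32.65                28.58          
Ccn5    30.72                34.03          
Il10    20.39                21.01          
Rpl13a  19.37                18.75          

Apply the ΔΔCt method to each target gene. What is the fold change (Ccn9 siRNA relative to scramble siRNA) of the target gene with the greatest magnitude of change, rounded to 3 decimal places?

Smad5: ΔΔCt = (28.58−18.75) − (32.65−19.37) = 9.83 − 13.28 = -3.45; fold change = 2^3.45 = 10.928
Ccn5: ΔΔCt = (34.03−18.75) − (30.72−19.37) = 15.28 − 11.35 = 3.93; fold change = 2^-3.93 = 0.066
Il10: ΔΔCt = (21.01−18.75) − (20.39−19.37) = 2.26 − 1.02 = 1.24; fold change = 2^-1.24 = 0.423
Ccn5 has the largest |ΔΔCt| = 3.93.

0.066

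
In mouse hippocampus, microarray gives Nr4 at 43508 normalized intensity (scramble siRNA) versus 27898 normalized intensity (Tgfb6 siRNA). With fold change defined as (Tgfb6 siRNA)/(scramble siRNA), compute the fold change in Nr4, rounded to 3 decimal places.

0.641

Fold change = 27898 / 43508 = 0.6412
Nr4 is downregulated.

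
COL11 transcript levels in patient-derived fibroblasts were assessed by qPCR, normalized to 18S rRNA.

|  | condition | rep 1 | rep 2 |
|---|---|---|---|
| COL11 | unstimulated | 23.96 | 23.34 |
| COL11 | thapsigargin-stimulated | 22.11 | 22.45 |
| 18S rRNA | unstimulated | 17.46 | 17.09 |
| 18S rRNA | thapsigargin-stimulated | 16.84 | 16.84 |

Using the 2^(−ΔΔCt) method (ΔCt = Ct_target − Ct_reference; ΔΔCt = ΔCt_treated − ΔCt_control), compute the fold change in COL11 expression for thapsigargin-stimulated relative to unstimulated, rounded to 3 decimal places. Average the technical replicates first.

Mean Ct: COL11 unstimulated 23.650; COL11 thapsigargin-stimulated 22.280; 18S rRNA unstimulated 17.275; 18S rRNA thapsigargin-stimulated 16.840
ΔCt(unstimulated) = 23.650 − 17.275 = 6.375
ΔCt(thapsigargin-stimulated) = 22.280 − 16.840 = 5.440
ΔΔCt = 5.440 − 6.375 = -0.935
Fold change = 2^(−(-0.935)) = 2^0.935 = 1.9119

1.912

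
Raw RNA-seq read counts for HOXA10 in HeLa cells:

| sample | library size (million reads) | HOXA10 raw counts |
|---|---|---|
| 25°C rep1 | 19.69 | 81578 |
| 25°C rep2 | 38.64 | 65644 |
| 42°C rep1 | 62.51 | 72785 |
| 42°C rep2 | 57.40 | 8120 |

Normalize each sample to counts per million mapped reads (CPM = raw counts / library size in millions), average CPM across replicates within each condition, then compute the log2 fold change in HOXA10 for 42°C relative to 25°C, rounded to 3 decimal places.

-2.161

CPM(25°C rep1) = 81578 / 19.69 = 4143.1183
CPM(25°C rep2) = 65644 / 38.64 = 1698.8613
CPM(42°C rep1) = 72785 / 62.51 = 1164.3737
CPM(42°C rep2) = 8120 / 57.40 = 141.4634
mean CPM(25°C) = 2920.9898; mean CPM(42°C) = 652.9186
Fold change = 652.9186 / 2920.9898 = 0.22353
log2(0.22353) = -2.1615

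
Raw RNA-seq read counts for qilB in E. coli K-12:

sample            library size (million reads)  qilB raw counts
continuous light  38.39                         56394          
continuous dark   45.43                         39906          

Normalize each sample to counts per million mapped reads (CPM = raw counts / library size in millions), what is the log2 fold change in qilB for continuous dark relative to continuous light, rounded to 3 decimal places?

CPM(continuous light) = 56394 / 38.39 = 1468.9763
CPM(continuous dark) = 39906 / 45.43 = 878.4063
Fold change = 878.4063 / 1468.9763 = 0.59797
log2(0.59797) = -0.7419

-0.742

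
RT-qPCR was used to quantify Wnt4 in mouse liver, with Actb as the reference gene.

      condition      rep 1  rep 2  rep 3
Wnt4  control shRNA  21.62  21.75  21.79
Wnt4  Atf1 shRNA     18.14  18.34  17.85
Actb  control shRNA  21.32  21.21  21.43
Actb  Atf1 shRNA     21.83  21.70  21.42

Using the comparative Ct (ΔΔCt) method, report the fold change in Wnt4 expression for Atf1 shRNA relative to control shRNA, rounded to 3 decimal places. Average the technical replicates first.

Mean Ct: Wnt4 control shRNA 21.720; Wnt4 Atf1 shRNA 18.110; Actb control shRNA 21.320; Actb Atf1 shRNA 21.650
ΔCt(control shRNA) = 21.720 − 21.320 = 0.400
ΔCt(Atf1 shRNA) = 18.110 − 21.650 = -3.540
ΔΔCt = -3.540 − 0.400 = -3.940
Fold change = 2^(−(-3.940)) = 2^3.940 = 15.3482

15.348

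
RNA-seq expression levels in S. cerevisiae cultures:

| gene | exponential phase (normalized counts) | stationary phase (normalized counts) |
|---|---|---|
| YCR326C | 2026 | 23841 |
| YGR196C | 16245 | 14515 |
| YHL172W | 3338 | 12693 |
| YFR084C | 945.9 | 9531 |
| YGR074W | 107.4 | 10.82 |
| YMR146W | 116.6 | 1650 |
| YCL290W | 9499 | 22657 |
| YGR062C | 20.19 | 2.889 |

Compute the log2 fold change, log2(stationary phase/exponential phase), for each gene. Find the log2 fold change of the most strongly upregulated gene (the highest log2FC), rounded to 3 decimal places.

3.823

log2(23841/2026) = 3.557  (YCR326C)
log2(14515/16245) = -0.162  (YGR196C)
log2(12693/3338) = 1.927  (YHL172W)
log2(9531/945.9) = 3.333  (YFR084C)
log2(10.82/107.4) = -3.311  (YGR074W)
log2(1650/116.6) = 3.823  (YMR146W)
log2(22657/9499) = 1.254  (YCL290W)
log2(2.889/20.19) = -2.805  (YGR062C)
YMR146W is most strongly upregulated.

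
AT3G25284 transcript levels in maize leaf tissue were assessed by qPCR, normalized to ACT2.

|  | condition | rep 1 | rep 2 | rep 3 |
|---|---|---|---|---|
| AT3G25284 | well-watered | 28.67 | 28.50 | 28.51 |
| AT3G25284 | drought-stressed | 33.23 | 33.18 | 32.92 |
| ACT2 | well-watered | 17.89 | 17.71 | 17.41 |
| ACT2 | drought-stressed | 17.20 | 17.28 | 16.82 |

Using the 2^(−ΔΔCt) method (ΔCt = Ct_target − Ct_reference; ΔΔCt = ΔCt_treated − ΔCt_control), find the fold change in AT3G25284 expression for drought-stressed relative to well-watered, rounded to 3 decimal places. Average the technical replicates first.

0.029

Mean Ct: AT3G25284 well-watered 28.560; AT3G25284 drought-stressed 33.110; ACT2 well-watered 17.670; ACT2 drought-stressed 17.100
ΔCt(well-watered) = 28.560 − 17.670 = 10.890
ΔCt(drought-stressed) = 33.110 − 17.100 = 16.010
ΔΔCt = 16.010 − 10.890 = 5.120
Fold change = 2^(−5.120) = 0.0288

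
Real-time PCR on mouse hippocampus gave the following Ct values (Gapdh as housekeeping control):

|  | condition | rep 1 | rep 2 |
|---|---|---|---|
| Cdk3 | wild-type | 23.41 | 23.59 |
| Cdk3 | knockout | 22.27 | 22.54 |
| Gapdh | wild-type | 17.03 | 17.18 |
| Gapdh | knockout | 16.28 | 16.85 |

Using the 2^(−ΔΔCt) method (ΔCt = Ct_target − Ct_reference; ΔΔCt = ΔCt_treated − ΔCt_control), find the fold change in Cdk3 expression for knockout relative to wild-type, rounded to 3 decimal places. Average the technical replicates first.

1.469

Mean Ct: Cdk3 wild-type 23.500; Cdk3 knockout 22.405; Gapdh wild-type 17.105; Gapdh knockout 16.565
ΔCt(wild-type) = 23.500 − 17.105 = 6.395
ΔCt(knockout) = 22.405 − 16.565 = 5.840
ΔΔCt = 5.840 − 6.395 = -0.555
Fold change = 2^(−(-0.555)) = 2^0.555 = 1.4692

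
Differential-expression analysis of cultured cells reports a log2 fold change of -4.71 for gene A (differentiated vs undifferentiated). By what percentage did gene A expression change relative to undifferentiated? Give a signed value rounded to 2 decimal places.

-96.18%

Fold change = 2^(-4.71) = 0.0382
Percent change = (FC − 1) × 100% = (0.0382 − 1) × 100 = -96.18%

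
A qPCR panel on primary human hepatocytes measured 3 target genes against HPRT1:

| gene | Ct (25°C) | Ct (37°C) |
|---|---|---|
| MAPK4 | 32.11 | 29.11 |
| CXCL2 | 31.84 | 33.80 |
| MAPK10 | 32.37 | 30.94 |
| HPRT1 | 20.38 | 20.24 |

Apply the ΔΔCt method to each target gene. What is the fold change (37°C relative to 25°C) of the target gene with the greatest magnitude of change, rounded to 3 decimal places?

MAPK4: ΔΔCt = (29.11−20.24) − (32.11−20.38) = 8.87 − 11.73 = -2.86; fold change = 2^2.86 = 7.260
CXCL2: ΔΔCt = (33.80−20.24) − (31.84−20.38) = 13.56 − 11.46 = 2.10; fold change = 2^-2.10 = 0.233
MAPK10: ΔΔCt = (30.94−20.24) − (32.37−20.38) = 10.70 − 11.99 = -1.29; fold change = 2^1.29 = 2.445
MAPK4 has the largest |ΔΔCt| = 2.86.

7.260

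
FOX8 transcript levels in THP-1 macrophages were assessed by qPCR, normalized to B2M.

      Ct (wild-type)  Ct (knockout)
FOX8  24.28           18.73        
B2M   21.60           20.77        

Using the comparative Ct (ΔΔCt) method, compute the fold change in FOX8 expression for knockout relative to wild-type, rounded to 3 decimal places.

26.355

ΔCt(wild-type) = 24.280 − 21.600 = 2.680
ΔCt(knockout) = 18.730 − 20.770 = -2.040
ΔΔCt = -2.040 − 2.680 = -4.720
Fold change = 2^(−(-4.720)) = 2^4.720 = 26.3549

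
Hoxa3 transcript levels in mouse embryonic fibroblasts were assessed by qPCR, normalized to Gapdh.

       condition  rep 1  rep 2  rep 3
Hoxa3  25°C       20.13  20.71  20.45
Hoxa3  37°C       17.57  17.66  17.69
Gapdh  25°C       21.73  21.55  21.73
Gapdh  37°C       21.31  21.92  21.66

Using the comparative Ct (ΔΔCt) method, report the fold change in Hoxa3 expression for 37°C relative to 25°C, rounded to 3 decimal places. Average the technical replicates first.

6.727

Mean Ct: Hoxa3 25°C 20.430; Hoxa3 37°C 17.640; Gapdh 25°C 21.670; Gapdh 37°C 21.630
ΔCt(25°C) = 20.430 − 21.670 = -1.240
ΔCt(37°C) = 17.640 − 21.630 = -3.990
ΔΔCt = -3.990 − (-1.240) = -2.750
Fold change = 2^(−(-2.750)) = 2^2.750 = 6.7272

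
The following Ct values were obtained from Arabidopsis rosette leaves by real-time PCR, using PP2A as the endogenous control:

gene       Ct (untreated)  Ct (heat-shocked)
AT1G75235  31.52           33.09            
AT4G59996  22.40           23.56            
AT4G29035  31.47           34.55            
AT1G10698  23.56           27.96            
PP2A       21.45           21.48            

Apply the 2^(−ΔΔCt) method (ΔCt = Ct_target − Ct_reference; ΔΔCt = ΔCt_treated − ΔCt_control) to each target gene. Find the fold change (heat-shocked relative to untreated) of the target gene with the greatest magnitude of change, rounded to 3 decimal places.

AT1G75235: ΔΔCt = (33.09−21.48) − (31.52−21.45) = 11.61 − 10.07 = 1.54; fold change = 2^-1.54 = 0.344
AT4G59996: ΔΔCt = (23.56−21.48) − (22.40−21.45) = 2.08 − 0.95 = 1.13; fold change = 2^-1.13 = 0.457
AT4G29035: ΔΔCt = (34.55−21.48) − (31.47−21.45) = 13.07 − 10.02 = 3.05; fold change = 2^-3.05 = 0.121
AT1G10698: ΔΔCt = (27.96−21.48) − (23.56−21.45) = 6.48 − 2.11 = 4.37; fold change = 2^-4.37 = 0.048
AT1G10698 has the largest |ΔΔCt| = 4.37.

0.048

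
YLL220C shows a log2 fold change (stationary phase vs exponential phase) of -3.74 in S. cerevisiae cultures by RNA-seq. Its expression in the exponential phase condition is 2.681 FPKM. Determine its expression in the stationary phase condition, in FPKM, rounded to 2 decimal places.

Fold change = 2^(-3.74) = 0.0748
stationary phase expression = 2.681 × 0.0748 = 0.20

0.20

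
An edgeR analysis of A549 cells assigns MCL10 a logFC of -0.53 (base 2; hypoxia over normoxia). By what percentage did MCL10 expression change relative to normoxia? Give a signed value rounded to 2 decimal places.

-30.74%

Fold change = 2^(-0.53) = 0.6926
Percent change = (FC − 1) × 100% = (0.6926 − 1) × 100 = -30.74%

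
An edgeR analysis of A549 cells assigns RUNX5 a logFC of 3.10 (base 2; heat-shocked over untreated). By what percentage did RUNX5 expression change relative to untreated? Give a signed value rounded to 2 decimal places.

Fold change = 2^(3.10) = 8.5742
Percent change = (FC − 1) × 100% = (8.5742 − 1) × 100 = 757.42%

757.42%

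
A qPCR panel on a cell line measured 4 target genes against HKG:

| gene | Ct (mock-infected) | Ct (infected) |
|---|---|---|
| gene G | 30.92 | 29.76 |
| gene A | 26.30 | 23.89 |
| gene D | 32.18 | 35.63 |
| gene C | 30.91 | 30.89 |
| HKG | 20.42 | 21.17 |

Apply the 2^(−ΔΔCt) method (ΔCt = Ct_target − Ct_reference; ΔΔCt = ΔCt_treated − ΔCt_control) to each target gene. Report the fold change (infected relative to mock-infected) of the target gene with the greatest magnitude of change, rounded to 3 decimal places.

gene G: ΔΔCt = (29.76−21.17) − (30.92−20.42) = 8.59 − 10.50 = -1.91; fold change = 2^1.91 = 3.758
gene A: ΔΔCt = (23.89−21.17) − (26.30−20.42) = 2.72 − 5.88 = -3.16; fold change = 2^3.16 = 8.938
gene D: ΔΔCt = (35.63−21.17) − (32.18−20.42) = 14.46 − 11.76 = 2.70; fold change = 2^-2.70 = 0.154
gene C: ΔΔCt = (30.89−21.17) − (30.91−20.42) = 9.72 − 10.49 = -0.77; fold change = 2^0.77 = 1.705
gene A has the largest |ΔΔCt| = 3.16.

8.938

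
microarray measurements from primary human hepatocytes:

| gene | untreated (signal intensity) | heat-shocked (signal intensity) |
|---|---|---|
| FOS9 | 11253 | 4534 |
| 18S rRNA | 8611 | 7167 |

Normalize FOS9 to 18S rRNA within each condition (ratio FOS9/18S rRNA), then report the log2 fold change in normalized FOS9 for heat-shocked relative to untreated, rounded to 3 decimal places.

-1.047

FOS9/18S rRNA (untreated) = 11253 / 8611 = 1.3068
FOS9/18S rRNA (heat-shocked) = 4534 / 7167 = 0.63262
Fold change = 0.63262 / 1.3068 = 0.4841
log2(0.4841) = -1.0466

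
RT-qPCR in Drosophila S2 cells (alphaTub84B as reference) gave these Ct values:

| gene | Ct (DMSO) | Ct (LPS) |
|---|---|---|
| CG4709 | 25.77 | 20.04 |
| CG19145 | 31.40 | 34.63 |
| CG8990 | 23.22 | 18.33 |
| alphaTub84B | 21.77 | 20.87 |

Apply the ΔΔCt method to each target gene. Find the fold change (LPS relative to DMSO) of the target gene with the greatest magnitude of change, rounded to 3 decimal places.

CG4709: ΔΔCt = (20.04−20.87) − (25.77−21.77) = -0.83 − 4.00 = -4.83; fold change = 2^4.83 = 28.443
CG19145: ΔΔCt = (34.63−20.87) − (31.40−21.77) = 13.76 − 9.63 = 4.13; fold change = 2^-4.13 = 0.057
CG8990: ΔΔCt = (18.33−20.87) − (23.22−21.77) = -2.54 − 1.45 = -3.99; fold change = 2^3.99 = 15.889
CG4709 has the largest |ΔΔCt| = 4.83.

28.443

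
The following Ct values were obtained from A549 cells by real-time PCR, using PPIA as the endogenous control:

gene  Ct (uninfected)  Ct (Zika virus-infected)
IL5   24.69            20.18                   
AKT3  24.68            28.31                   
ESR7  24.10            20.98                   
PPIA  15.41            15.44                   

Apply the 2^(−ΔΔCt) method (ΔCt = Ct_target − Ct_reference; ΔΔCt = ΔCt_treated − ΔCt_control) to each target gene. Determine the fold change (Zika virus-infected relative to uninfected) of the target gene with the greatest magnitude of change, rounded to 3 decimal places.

23.264

IL5: ΔΔCt = (20.18−15.44) − (24.69−15.41) = 4.74 − 9.28 = -4.54; fold change = 2^4.54 = 23.264
AKT3: ΔΔCt = (28.31−15.44) − (24.68−15.41) = 12.87 − 9.27 = 3.60; fold change = 2^-3.60 = 0.082
ESR7: ΔΔCt = (20.98−15.44) − (24.10−15.41) = 5.54 − 8.69 = -3.15; fold change = 2^3.15 = 8.877
IL5 has the largest |ΔΔCt| = 4.54.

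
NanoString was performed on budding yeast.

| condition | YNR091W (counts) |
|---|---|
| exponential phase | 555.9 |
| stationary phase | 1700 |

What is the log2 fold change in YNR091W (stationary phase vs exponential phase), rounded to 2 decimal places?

Fold change = 1700 / 555.9 = 3.0581
log2(3.0581) = 1.613

1.61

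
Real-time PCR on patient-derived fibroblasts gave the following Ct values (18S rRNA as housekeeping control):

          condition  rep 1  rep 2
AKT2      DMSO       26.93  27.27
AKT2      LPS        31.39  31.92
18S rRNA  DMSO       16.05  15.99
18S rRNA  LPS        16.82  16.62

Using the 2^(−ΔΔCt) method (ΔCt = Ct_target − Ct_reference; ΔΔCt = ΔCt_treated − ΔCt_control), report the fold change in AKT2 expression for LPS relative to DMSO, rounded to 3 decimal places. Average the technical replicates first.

0.069

Mean Ct: AKT2 DMSO 27.100; AKT2 LPS 31.655; 18S rRNA DMSO 16.020; 18S rRNA LPS 16.720
ΔCt(DMSO) = 27.100 − 16.020 = 11.080
ΔCt(LPS) = 31.655 − 16.720 = 14.935
ΔΔCt = 14.935 − 11.080 = 3.855
Fold change = 2^(−3.855) = 0.0691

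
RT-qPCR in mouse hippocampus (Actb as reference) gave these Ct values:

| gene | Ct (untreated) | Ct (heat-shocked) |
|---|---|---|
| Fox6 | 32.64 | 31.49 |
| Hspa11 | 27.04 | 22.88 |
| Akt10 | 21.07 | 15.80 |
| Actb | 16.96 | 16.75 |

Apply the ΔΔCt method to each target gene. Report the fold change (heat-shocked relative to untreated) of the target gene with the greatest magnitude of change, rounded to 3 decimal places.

33.359

Fox6: ΔΔCt = (31.49−16.75) − (32.64−16.96) = 14.74 − 15.68 = -0.94; fold change = 2^0.94 = 1.919
Hspa11: ΔΔCt = (22.88−16.75) − (27.04−16.96) = 6.13 − 10.08 = -3.95; fold change = 2^3.95 = 15.455
Akt10: ΔΔCt = (15.80−16.75) − (21.07−16.96) = -0.95 − 4.11 = -5.06; fold change = 2^5.06 = 33.359
Akt10 has the largest |ΔΔCt| = 5.06.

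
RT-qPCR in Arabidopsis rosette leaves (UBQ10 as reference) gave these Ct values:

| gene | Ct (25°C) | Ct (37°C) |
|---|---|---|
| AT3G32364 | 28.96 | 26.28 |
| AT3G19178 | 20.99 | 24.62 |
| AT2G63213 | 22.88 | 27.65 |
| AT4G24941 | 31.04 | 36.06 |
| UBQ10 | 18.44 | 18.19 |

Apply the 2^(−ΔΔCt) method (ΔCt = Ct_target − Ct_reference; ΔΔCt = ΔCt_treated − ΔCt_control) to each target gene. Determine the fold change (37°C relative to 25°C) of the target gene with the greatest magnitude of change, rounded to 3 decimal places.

AT3G32364: ΔΔCt = (26.28−18.19) − (28.96−18.44) = 8.09 − 10.52 = -2.43; fold change = 2^2.43 = 5.389
AT3G19178: ΔΔCt = (24.62−18.19) − (20.99−18.44) = 6.43 − 2.55 = 3.88; fold change = 2^-3.88 = 0.068
AT2G63213: ΔΔCt = (27.65−18.19) − (22.88−18.44) = 9.46 − 4.44 = 5.02; fold change = 2^-5.02 = 0.031
AT4G24941: ΔΔCt = (36.06−18.19) − (31.04−18.44) = 17.87 − 12.60 = 5.27; fold change = 2^-5.27 = 0.026
AT4G24941 has the largest |ΔΔCt| = 5.27.

0.026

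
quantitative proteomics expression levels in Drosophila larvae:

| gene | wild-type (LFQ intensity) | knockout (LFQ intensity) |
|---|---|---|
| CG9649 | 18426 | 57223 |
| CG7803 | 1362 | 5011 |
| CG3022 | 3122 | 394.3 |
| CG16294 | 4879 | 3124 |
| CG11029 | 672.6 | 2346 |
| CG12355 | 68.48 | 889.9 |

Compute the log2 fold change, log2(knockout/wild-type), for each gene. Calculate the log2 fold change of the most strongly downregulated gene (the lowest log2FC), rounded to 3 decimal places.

log2(57223/18426) = 1.635  (CG9649)
log2(5011/1362) = 1.879  (CG7803)
log2(394.3/3122) = -2.985  (CG3022)
log2(3124/4879) = -0.643  (CG16294)
log2(2346/672.6) = 1.802  (CG11029)
log2(889.9/68.48) = 3.700  (CG12355)
CG3022 is most strongly downregulated.

-2.985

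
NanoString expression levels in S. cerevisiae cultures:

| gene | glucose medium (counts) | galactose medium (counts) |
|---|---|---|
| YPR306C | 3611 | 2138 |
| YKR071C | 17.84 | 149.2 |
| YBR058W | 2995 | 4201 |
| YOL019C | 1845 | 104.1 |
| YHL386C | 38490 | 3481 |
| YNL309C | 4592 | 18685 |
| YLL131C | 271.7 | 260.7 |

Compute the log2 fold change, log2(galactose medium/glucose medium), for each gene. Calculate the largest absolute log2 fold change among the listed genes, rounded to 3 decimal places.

4.148

log2(2138/3611) = -0.756  (YPR306C)
log2(149.2/17.84) = 3.064  (YKR071C)
log2(4201/2995) = 0.488  (YBR058W)
log2(104.1/1845) = -4.148  (YOL019C)
log2(3481/38490) = -3.467  (YHL386C)
log2(18685/4592) = 2.025  (YNL309C)
log2(260.7/271.7) = -0.060  (YLL131C)
The largest magnitude belongs to YOL019C.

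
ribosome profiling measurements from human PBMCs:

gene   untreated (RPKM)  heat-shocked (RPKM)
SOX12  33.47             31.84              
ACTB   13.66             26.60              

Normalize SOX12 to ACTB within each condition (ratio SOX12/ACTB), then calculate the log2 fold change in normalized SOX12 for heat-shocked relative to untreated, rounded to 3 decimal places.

-1.033

SOX12/ACTB (untreated) = 33.47 / 13.66 = 2.4502
SOX12/ACTB (heat-shocked) = 31.84 / 26.60 = 1.197
Fold change = 1.197 / 2.4502 = 0.4885
log2(0.4885) = -1.0335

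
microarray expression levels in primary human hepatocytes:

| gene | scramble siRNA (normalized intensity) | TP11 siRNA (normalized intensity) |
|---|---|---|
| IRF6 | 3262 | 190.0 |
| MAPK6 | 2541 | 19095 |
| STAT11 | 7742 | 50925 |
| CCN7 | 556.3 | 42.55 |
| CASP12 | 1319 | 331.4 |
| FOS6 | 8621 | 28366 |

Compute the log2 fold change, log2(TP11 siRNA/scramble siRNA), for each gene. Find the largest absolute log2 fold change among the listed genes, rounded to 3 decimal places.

log2(190.0/3262) = -4.102  (IRF6)
log2(19095/2541) = 2.910  (MAPK6)
log2(50925/7742) = 2.718  (STAT11)
log2(42.55/556.3) = -3.709  (CCN7)
log2(331.4/1319) = -1.993  (CASP12)
log2(28366/8621) = 1.718  (FOS6)
The largest magnitude belongs to IRF6.

4.102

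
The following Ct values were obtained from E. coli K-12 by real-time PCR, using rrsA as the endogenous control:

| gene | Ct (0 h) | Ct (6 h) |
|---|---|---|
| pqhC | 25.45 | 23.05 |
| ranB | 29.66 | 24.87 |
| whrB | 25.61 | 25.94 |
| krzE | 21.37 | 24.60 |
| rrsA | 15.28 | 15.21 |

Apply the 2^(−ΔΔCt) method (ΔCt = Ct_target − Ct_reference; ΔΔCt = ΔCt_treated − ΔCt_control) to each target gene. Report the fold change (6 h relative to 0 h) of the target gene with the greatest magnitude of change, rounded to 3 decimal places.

pqhC: ΔΔCt = (23.05−15.21) − (25.45−15.28) = 7.84 − 10.17 = -2.33; fold change = 2^2.33 = 5.028
ranB: ΔΔCt = (24.87−15.21) − (29.66−15.28) = 9.66 − 14.38 = -4.72; fold change = 2^4.72 = 26.355
whrB: ΔΔCt = (25.94−15.21) − (25.61−15.28) = 10.73 − 10.33 = 0.40; fold change = 2^-0.40 = 0.758
krzE: ΔΔCt = (24.60−15.21) − (21.37−15.28) = 9.39 − 6.09 = 3.30; fold change = 2^-3.30 = 0.102
ranB has the largest |ΔΔCt| = 4.72.

26.355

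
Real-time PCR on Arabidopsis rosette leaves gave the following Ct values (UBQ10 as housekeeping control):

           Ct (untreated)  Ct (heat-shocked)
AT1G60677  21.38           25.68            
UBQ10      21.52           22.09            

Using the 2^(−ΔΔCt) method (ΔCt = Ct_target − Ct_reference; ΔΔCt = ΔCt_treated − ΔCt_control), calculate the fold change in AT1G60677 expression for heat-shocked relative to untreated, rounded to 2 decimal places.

0.08

ΔCt(untreated) = 21.380 − 21.520 = -0.140
ΔCt(heat-shocked) = 25.680 − 22.090 = 3.590
ΔΔCt = 3.590 − (-0.140) = 3.730
Fold change = 2^(−3.730) = 0.075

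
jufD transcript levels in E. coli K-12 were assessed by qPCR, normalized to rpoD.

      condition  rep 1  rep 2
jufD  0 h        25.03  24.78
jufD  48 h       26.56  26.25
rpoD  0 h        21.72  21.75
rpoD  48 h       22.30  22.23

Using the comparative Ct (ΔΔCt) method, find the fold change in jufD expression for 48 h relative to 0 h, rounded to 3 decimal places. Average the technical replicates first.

0.511

Mean Ct: jufD 0 h 24.905; jufD 48 h 26.405; rpoD 0 h 21.735; rpoD 48 h 22.265
ΔCt(0 h) = 24.905 − 21.735 = 3.170
ΔCt(48 h) = 26.405 − 22.265 = 4.140
ΔΔCt = 4.140 − 3.170 = 0.970
Fold change = 2^(−0.970) = 0.5105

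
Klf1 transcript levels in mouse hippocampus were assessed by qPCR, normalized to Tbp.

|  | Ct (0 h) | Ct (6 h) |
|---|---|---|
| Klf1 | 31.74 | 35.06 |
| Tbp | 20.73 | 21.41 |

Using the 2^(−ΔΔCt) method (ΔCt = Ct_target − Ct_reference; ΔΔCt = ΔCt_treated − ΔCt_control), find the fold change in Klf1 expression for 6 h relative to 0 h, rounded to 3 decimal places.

ΔCt(0 h) = 31.740 − 20.730 = 11.010
ΔCt(6 h) = 35.060 − 21.410 = 13.650
ΔΔCt = 13.650 − 11.010 = 2.640
Fold change = 2^(−2.640) = 0.1604

0.160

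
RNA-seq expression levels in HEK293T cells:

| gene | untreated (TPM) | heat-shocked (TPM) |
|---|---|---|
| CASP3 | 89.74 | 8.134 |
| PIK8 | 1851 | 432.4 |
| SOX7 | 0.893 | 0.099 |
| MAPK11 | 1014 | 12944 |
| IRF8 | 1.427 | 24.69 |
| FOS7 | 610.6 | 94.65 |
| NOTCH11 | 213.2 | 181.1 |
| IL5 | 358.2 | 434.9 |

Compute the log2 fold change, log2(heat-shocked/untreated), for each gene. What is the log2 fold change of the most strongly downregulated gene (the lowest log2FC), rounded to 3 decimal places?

log2(8.134/89.74) = -3.464  (CASP3)
log2(432.4/1851) = -2.098  (PIK8)
log2(0.099/0.893) = -3.173  (SOX7)
log2(12944/1014) = 3.674  (MAPK11)
log2(24.69/1.427) = 4.113  (IRF8)
log2(94.65/610.6) = -2.690  (FOS7)
log2(181.1/213.2) = -0.235  (NOTCH11)
log2(434.9/358.2) = 0.280  (IL5)
CASP3 is most strongly downregulated.

-3.464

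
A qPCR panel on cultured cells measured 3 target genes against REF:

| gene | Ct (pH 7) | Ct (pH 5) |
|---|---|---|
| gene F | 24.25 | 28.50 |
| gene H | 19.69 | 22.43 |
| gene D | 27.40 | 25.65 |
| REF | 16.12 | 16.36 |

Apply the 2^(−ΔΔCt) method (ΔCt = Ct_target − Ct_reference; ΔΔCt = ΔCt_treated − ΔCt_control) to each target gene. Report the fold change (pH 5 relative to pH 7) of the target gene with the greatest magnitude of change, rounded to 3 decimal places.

gene F: ΔΔCt = (28.50−16.36) − (24.25−16.12) = 12.14 − 8.13 = 4.01; fold change = 2^-4.01 = 0.062
gene H: ΔΔCt = (22.43−16.36) − (19.69−16.12) = 6.07 − 3.57 = 2.50; fold change = 2^-2.50 = 0.177
gene D: ΔΔCt = (25.65−16.36) − (27.40−16.12) = 9.29 − 11.28 = -1.99; fold change = 2^1.99 = 3.972
gene F has the largest |ΔΔCt| = 4.01.

0.062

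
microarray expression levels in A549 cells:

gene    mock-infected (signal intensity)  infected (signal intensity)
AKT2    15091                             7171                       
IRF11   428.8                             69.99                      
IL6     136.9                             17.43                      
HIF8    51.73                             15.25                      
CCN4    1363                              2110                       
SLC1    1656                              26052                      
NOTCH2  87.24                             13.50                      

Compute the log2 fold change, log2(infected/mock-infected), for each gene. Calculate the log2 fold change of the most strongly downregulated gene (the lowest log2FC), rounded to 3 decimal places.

-2.973

log2(7171/15091) = -1.073  (AKT2)
log2(69.99/428.8) = -2.615  (IRF11)
log2(17.43/136.9) = -2.973  (IL6)
log2(15.25/51.73) = -1.762  (HIF8)
log2(2110/1363) = 0.630  (CCN4)
log2(26052/1656) = 3.976  (SLC1)
log2(13.50/87.24) = -2.692  (NOTCH2)
IL6 is most strongly downregulated.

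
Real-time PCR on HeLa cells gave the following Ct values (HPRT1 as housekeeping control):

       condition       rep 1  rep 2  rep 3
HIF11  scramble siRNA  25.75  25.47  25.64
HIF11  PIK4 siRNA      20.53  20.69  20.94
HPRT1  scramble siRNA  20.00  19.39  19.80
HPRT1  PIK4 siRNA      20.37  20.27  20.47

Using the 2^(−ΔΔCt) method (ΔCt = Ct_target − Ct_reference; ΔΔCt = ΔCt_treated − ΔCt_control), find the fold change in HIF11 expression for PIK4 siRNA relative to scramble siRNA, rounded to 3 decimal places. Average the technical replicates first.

Mean Ct: HIF11 scramble siRNA 25.620; HIF11 PIK4 siRNA 20.720; HPRT1 scramble siRNA 19.730; HPRT1 PIK4 siRNA 20.370
ΔCt(scramble siRNA) = 25.620 − 19.730 = 5.890
ΔCt(PIK4 siRNA) = 20.720 − 20.370 = 0.350
ΔΔCt = 0.350 − 5.890 = -5.540
Fold change = 2^(−(-5.540)) = 2^5.540 = 46.5271

46.527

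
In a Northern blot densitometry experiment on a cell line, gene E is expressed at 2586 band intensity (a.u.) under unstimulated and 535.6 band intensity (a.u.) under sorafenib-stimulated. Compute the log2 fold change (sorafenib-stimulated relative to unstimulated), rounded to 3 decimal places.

Fold change = 535.6 / 2586 = 0.2071
log2(0.2071) = -2.2715

-2.271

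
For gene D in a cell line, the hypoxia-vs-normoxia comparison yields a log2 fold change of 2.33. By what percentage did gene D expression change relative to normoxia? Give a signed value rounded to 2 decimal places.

402.81%

Fold change = 2^(2.33) = 5.0281
Percent change = (FC − 1) × 100% = (5.0281 − 1) × 100 = 402.81%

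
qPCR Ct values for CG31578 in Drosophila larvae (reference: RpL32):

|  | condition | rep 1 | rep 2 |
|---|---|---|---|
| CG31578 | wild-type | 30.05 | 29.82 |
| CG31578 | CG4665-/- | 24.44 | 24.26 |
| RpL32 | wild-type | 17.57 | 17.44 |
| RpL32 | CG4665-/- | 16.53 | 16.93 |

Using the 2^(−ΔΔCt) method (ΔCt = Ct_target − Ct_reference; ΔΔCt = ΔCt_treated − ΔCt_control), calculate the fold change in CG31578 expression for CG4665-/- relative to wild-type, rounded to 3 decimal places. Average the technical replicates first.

28.051

Mean Ct: CG31578 wild-type 29.935; CG31578 CG4665-/- 24.350; RpL32 wild-type 17.505; RpL32 CG4665-/- 16.730
ΔCt(wild-type) = 29.935 − 17.505 = 12.430
ΔCt(CG4665-/-) = 24.350 − 16.730 = 7.620
ΔΔCt = 7.620 − 12.430 = -4.810
Fold change = 2^(−(-4.810)) = 2^4.810 = 28.0514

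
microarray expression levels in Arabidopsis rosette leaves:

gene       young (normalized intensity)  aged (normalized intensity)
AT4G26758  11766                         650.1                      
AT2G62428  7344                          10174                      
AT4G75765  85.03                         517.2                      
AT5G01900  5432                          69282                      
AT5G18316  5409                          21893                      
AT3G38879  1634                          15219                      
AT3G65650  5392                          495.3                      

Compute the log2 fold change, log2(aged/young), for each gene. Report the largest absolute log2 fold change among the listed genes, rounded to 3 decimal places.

log2(650.1/11766) = -4.178  (AT4G26758)
log2(10174/7344) = 0.470  (AT2G62428)
log2(517.2/85.03) = 2.605  (AT4G75765)
log2(69282/5432) = 3.673  (AT5G01900)
log2(21893/5409) = 2.017  (AT5G18316)
log2(15219/1634) = 3.219  (AT3G38879)
log2(495.3/5392) = -3.444  (AT3G65650)
The largest magnitude belongs to AT4G26758.

4.178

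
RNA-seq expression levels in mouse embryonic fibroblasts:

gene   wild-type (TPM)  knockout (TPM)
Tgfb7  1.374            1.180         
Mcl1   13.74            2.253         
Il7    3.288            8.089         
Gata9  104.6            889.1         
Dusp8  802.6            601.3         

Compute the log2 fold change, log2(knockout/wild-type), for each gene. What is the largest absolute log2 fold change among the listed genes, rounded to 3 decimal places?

3.087

log2(1.180/1.374) = -0.220  (Tgfb7)
log2(2.253/13.74) = -2.608  (Mcl1)
log2(8.089/3.288) = 1.299  (Il7)
log2(889.1/104.6) = 3.087  (Gata9)
log2(601.3/802.6) = -0.417  (Dusp8)
The largest magnitude belongs to Gata9.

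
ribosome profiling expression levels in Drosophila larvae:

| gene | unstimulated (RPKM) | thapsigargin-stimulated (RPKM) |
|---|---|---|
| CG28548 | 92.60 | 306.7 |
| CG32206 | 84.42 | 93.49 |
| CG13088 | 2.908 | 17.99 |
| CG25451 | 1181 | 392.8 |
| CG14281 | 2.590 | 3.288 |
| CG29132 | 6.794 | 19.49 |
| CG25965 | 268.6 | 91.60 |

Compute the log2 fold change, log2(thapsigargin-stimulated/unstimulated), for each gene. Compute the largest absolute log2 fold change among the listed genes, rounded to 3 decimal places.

log2(306.7/92.60) = 1.728  (CG28548)
log2(93.49/84.42) = 0.147  (CG32206)
log2(17.99/2.908) = 2.629  (CG13088)
log2(392.8/1181) = -1.588  (CG25451)
log2(3.288/2.590) = 0.344  (CG14281)
log2(19.49/6.794) = 1.520  (CG29132)
log2(91.60/268.6) = -1.552  (CG25965)
The largest magnitude belongs to CG13088.

2.629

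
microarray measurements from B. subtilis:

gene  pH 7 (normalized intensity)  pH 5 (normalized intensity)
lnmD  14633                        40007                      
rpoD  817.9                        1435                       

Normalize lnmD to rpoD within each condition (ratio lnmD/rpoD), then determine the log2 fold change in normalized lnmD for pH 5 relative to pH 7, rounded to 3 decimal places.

lnmD/rpoD (pH 7) = 14633 / 817.9 = 17.891
lnmD/rpoD (pH 5) = 40007 / 1435 = 27.879
Fold change = 27.879 / 17.891 = 1.5583
log2(1.5583) = 0.6400

0.640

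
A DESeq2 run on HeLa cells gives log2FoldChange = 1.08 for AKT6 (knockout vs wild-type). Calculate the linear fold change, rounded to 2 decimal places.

2.11

Fold change = 2^(1.08) = 2.114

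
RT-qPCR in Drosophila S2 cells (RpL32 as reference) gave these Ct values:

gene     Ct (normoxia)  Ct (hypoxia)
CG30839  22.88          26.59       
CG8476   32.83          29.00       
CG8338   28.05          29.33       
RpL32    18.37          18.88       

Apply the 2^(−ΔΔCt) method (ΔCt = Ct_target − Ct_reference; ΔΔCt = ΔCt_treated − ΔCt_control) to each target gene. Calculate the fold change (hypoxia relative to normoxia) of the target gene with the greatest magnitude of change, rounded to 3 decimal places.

20.252

CG30839: ΔΔCt = (26.59−18.88) − (22.88−18.37) = 7.71 − 4.51 = 3.20; fold change = 2^-3.20 = 0.109
CG8476: ΔΔCt = (29.00−18.88) − (32.83−18.37) = 10.12 − 14.46 = -4.34; fold change = 2^4.34 = 20.252
CG8338: ΔΔCt = (29.33−18.88) − (28.05−18.37) = 10.45 − 9.68 = 0.77; fold change = 2^-0.77 = 0.586
CG8476 has the largest |ΔΔCt| = 4.34.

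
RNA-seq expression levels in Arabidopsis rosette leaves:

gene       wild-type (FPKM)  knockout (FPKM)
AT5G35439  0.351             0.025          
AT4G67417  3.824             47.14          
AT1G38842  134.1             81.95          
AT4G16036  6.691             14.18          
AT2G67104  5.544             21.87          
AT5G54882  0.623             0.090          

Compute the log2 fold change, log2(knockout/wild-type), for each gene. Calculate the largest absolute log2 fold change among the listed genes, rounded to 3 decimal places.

3.811

log2(0.025/0.351) = -3.811  (AT5G35439)
log2(47.14/3.824) = 3.624  (AT4G67417)
log2(81.95/134.1) = -0.710  (AT1G38842)
log2(14.18/6.691) = 1.084  (AT4G16036)
log2(21.87/5.544) = 1.980  (AT2G67104)
log2(0.090/0.623) = -2.791  (AT5G54882)
The largest magnitude belongs to AT5G35439.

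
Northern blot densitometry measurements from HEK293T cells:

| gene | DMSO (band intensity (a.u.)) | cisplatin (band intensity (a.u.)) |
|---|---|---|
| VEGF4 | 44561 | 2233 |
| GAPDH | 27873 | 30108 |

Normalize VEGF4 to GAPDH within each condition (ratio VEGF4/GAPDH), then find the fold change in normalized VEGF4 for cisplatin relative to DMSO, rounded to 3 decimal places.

VEGF4/GAPDH (DMSO) = 44561 / 27873 = 1.5987
VEGF4/GAPDH (cisplatin) = 2233 / 30108 = 0.074166
Fold change = 0.074166 / 1.5987 = 0.0464

0.046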